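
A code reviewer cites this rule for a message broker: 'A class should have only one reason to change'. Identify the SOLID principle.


This describes the Single Responsibility Principle (SRP)

Single Responsibility Principle (SRP)


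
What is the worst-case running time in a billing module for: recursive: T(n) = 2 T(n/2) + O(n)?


Reasoning: master theorem case 2 (merge-sort recurrence)
Complexity: O(n log n)

O(n log n)


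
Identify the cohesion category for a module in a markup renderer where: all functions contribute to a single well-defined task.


Reasoning: Best: single purpose
Type: Functional cohesion

Functional cohesion


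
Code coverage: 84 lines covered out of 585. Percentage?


Coverage = covered / total * 100
Coverage = 84 / 585 * 100
Coverage = 14.36%

14.36%


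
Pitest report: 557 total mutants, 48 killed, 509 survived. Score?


Mutation score = killed / total * 100
Mutation score = 48 / 557 * 100
Mutation score = 8.62%

8.62%


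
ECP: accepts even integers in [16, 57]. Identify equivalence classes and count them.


Constraint: even integers in [16, 57]
Class 1: x < 16 — out-of-range invalid
Class 2: x in [16,57] but odd — wrong type invalid
Class 3: x in [16,57] and even — valid
Class 4: x > 57 — out-of-range invalid
Total equivalence classes: 4

4 equivalence classes


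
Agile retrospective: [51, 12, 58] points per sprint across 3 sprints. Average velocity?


Formula: Avg velocity = Total points / Number of sprints
Points: [51, 12, 58]
Sum = 51 + 12 + 58 = 121
Avg velocity = 121 / 3 = 40.33 points/sprint

40.33 points/sprint


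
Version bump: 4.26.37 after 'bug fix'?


Current: 4.26.37
Change category: 'bug fix' → patch bump
SemVer rule: patch bump → increment PATCH (MAJOR and MINOR unchanged)
New: 4.26.38

4.26.38


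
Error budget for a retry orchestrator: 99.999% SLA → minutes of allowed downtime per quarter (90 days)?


Formula: allowed downtime = period * (100 - SLA) / 100
Period (quarter (90 days)) = 129600 minutes
Unavailability fraction = (100 - 99.999) / 100
Allowed downtime = 129600 * (100 - 99.999) / 100
Allowed downtime = 1.296 minutes

1.296 minutes


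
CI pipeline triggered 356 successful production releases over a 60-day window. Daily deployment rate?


Formula: deployments per day = releases / days
= 356 / 60
= 5.933 deploys/day
(equivalently, 41.53 deploys/week)

5.933 deploys/day


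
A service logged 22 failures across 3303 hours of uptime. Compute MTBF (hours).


Formula: MTBF = Total operating time / Number of failures
MTBF = 3303 / 22
MTBF = 150.14 hours

150.14 hours


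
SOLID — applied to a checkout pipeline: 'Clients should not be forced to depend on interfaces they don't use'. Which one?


This describes the Interface Segregation Principle (ISP)

Interface Segregation Principle (ISP)


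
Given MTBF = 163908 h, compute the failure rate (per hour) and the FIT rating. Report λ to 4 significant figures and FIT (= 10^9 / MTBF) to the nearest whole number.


Formula: λ = 1 / MTBF; FIT = λ × 1e9 = 1e9 / MTBF
λ = 1 / 163908 ≈ 6.101e-06 failures/hour
FIT = 1e9 / 163908 ≈ 6101 failures per 1e9 hours (nearest whole number)

λ = 6.101e-06 /h, FIT = 6101


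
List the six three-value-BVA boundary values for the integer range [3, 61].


Range: [3, 61]
Boundaries: just below min, min, min+1, max-1, max, just above max
Values: [2, 3, 4, 60, 61, 62]

[2, 3, 4, 60, 61, 62]


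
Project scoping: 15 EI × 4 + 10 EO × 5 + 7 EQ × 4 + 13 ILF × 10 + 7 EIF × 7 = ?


UFP = EI*4 + EO*5 + EQ*4 + ILF*10 + EIF*7
UFP = 15*4 + 10*5 + 7*4 + 13*10 + 7*7
UFP = 60 + 50 + 28 + 130 + 49
UFP = 317

317


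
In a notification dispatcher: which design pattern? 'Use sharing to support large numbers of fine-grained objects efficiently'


This matches the Flyweight pattern

Flyweight


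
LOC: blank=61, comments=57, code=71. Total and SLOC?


Total LOC = blank + comment + code
Total LOC = 61 + 57 + 71 = 189
SLOC (source only) = code = 71

Total LOC: 189, SLOC: 71


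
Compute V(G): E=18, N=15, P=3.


Formula: V(G) = E - N + 2P
V(G) = 18 - 15 + 2*3
V(G) = 3 + 6
V(G) = 9

9


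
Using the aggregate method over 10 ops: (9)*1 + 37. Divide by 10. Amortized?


Formula: Amortized cost = Total cost / Operations
Total cost = (9 * 1) + (1 * 37)
Total cost = 9 + 37 = 46
Amortized = 46 / 10 = 4.6

4.6


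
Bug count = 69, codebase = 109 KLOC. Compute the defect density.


Defect density = defects / KLOC
Defect density = 69 / 109
Defect density = 0.633 defects/KLOC

0.633 defects/KLOC


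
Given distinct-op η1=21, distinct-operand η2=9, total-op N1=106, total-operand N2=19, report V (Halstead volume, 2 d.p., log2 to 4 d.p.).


Formula: V = N * log2(η), where N = N1 + N2 and η = η1 + η2
η = 21 + 9 = 30
N = 106 + 19 = 125
log2(30) ≈ 4.9069
V = 125 * 4.9069 = 613.36

613.36


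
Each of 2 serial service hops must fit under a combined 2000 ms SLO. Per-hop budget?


Formula: per_stage = total_budget / stages
per_stage = 2000 / 2
per_stage = 1000.0 ms

1000.0 ms


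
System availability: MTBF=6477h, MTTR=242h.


Availability = MTBF / (MTBF + MTTR)
Availability = 6477 / (6477 + 242)
Availability = 6477 / 6719
Availability = 96.3983%

96.3983%


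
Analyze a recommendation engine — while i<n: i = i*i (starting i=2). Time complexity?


Reasoning: squaring drives double-exponential growth; iterations ~ log log n
Complexity: O(log log n)

O(log log n)


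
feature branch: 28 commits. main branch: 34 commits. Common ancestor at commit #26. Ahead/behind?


Common ancestor: commit #26
feature commits after divergence: 28 - 26 = 2
main commits after divergence: 34 - 26 = 8
feature is 2 commits ahead of main
main is 8 commits ahead of feature

feature ahead: 2, main ahead: 8


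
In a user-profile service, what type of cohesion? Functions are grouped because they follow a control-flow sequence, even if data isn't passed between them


Reasoning: Grouped by order of execution within a routine, not by data flow
Type: Procedural cohesion

Procedural cohesion


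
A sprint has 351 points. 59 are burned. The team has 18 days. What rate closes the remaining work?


Formula: Required rate = Remaining points / Days left
Remaining = 351 - 59 = 292 points
Required rate = 292 / 18 = 16.22 points/day

16.22 points/day


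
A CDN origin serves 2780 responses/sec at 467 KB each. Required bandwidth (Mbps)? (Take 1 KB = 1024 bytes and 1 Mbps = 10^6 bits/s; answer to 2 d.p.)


Formula: Mbps = payload_bytes * RPS * 8 / 1e6
Payload per request = 467 KB = 467 * 1024 = 478208 bytes
Total bytes/sec = 478208 * 2780 = 1329418240
Total bits/sec = 1329418240 * 8 = 10635345920
Mbps = 10635345920 / 1e6 = 10635.35

10635.35 Mbps


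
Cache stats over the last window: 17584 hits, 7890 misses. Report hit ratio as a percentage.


Formula: hit rate = hits / (hits + misses) * 100
hit rate = 17584 / (17584 + 7890) * 100
hit rate = 17584 / 25474 * 100
hit rate = 69.03%

69.03%


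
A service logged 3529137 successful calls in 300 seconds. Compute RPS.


Formula: throughput = requests / seconds
throughput = 3529137 / 300
throughput = 11763.79 requests/second

11763.79 requests/second


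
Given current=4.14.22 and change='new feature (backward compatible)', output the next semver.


Current: 4.14.22
Change category: 'new feature (backward compatible)' → minor bump
SemVer rule: minor bump → increment MINOR, reset PATCH to 0 (MAJOR unchanged)
New: 4.15.0

4.15.0


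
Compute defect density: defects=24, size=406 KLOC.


Defect density = defects / KLOC
Defect density = 24 / 406
Defect density = 0.059 defects/KLOC

0.059 defects/KLOC


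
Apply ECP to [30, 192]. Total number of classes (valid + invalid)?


Valid range: [30, 192]
Class 1: x < 30 — invalid
Class 2: 30 ≤ x ≤ 192 — valid
Class 3: x > 192 — invalid
Total equivalence classes: 3

3 equivalence classes


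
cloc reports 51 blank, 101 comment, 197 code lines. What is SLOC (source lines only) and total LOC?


Total LOC = blank + comment + code
Total LOC = 51 + 101 + 197 = 349
SLOC (source only) = code = 197

Total LOC: 349, SLOC: 197


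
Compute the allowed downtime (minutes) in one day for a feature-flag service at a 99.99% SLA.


Formula: allowed downtime = period * (100 - SLA) / 100
Period (day) = 1440 minutes
Unavailability fraction = (100 - 99.99) / 100
Allowed downtime = 1440 * (100 - 99.99) / 100
Allowed downtime = 0.144 minutes

0.144 minutes


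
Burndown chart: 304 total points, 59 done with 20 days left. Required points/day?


Formula: Required rate = Remaining points / Days left
Remaining = 304 - 59 = 245 points
Required rate = 245 / 20 = 12.25 points/day

12.25 points/day


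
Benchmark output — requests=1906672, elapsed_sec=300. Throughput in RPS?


Formula: throughput = requests / seconds
throughput = 1906672 / 300
throughput = 6355.57 requests/second

6355.57 requests/second


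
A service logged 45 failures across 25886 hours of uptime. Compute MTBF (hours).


Formula: MTBF = Total operating time / Number of failures
MTBF = 25886 / 45
MTBF = 575.24 hours

575.24 hours


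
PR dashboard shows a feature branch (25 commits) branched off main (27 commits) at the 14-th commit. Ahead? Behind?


Common ancestor: commit #14
feature commits after divergence: 25 - 14 = 11
main commits after divergence: 27 - 14 = 13
feature is 11 commits ahead of main
main is 13 commits ahead of feature

feature ahead: 11, main ahead: 13


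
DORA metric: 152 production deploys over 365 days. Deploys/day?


Formula: deployments per day = releases / days
= 152 / 365
= 0.416 deploys/day
(equivalently, 2.92 deploys/week)

0.416 deploys/day


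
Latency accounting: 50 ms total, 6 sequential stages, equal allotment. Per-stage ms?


Formula: per_stage = total_budget / stages
per_stage = 50 / 6
per_stage = 8.33 ms

8.33 ms


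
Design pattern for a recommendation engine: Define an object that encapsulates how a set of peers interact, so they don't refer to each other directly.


This matches the Mediator pattern

Mediator


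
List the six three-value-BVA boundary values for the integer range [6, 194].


Range: [6, 194]
Boundaries: just below min, min, min+1, max-1, max, just above max
Values: [5, 6, 7, 193, 194, 195]

[5, 6, 7, 193, 194, 195]


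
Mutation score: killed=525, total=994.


Mutation score = killed / total * 100
Mutation score = 525 / 994 * 100
Mutation score = 52.82%

52.82%


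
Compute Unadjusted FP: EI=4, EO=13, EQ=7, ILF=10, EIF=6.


UFP = EI*4 + EO*5 + EQ*4 + ILF*10 + EIF*7
UFP = 4*4 + 13*5 + 7*4 + 10*10 + 6*7
UFP = 16 + 65 + 28 + 100 + 42
UFP = 251

251


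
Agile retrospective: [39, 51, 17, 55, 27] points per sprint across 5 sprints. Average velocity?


Formula: Avg velocity = Total points / Number of sprints
Points: [39, 51, 17, 55, 27]
Sum = 39 + 51 + 17 + 55 + 27 = 189
Avg velocity = 189 / 5 = 37.8 points/sprint

37.8 points/sprint


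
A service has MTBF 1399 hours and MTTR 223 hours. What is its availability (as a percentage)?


Availability = MTBF / (MTBF + MTTR)
Availability = 1399 / (1399 + 223)
Availability = 1399 / 1622
Availability = 86.2515%

86.2515%


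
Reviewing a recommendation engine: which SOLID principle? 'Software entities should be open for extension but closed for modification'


This describes the Open/Closed Principle (OCP)

Open/Closed Principle (OCP)


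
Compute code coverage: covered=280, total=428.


Coverage = covered / total * 100
Coverage = 280 / 428 * 100
Coverage = 65.42%

65.42%


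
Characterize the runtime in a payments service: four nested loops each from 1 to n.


Reasoning: four levels of nesting
Complexity: O(n^4)

O(n^4)


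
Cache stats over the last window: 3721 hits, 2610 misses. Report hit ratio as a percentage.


Formula: hit rate = hits / (hits + misses) * 100
hit rate = 3721 / (3721 + 2610) * 100
hit rate = 3721 / 6331 * 100
hit rate = 58.77%

58.77%


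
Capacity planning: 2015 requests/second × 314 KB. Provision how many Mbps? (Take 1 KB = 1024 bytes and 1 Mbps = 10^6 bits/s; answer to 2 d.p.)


Formula: Mbps = payload_bytes * RPS * 8 / 1e6
Payload per request = 314 KB = 314 * 1024 = 321536 bytes
Total bytes/sec = 321536 * 2015 = 647895040
Total bits/sec = 647895040 * 8 = 5183160320
Mbps = 5183160320 / 1e6 = 5183.16

5183.16 Mbps


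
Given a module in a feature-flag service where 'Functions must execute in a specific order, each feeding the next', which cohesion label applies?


Reasoning: Output of one is input to next
Type: Sequential cohesion

Sequential cohesion


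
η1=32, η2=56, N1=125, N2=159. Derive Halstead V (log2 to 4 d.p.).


Formula: V = N * log2(η), where N = N1 + N2 and η = η1 + η2
η = 32 + 56 = 88
N = 125 + 159 = 284
log2(88) ≈ 6.4594
V = 284 * 6.4594 = 1834.47

1834.47


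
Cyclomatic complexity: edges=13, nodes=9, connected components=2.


Formula: V(G) = E - N + 2P
V(G) = 13 - 9 + 2*2
V(G) = 4 + 4
V(G) = 8

8


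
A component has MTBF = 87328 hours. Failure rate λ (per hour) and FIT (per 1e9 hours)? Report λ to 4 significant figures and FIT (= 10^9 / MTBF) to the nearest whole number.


Formula: λ = 1 / MTBF; FIT = λ × 1e9 = 1e9 / MTBF
λ = 1 / 87328 ≈ 1.145e-05 failures/hour
FIT = 1e9 / 87328 ≈ 11451 failures per 1e9 hours (nearest whole number)

λ = 1.145e-05 /h, FIT = 11451


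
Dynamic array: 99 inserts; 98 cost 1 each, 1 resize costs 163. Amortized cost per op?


Formula: Amortized cost = Total cost / Operations
Total cost = (98 * 1) + (1 * 163)
Total cost = 98 + 163 = 261
Amortized = 261 / 99 = 2.6364

2.6364


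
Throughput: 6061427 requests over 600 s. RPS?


Formula: throughput = requests / seconds
throughput = 6061427 / 600
throughput = 10102.38 requests/second

10102.38 requests/second


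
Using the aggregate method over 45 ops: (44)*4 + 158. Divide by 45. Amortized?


Formula: Amortized cost = Total cost / Operations
Total cost = (44 * 4) + (1 * 158)
Total cost = 176 + 158 = 334
Amortized = 334 / 45 = 7.4222

7.4222


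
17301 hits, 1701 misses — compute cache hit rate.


Formula: hit rate = hits / (hits + misses) * 100
hit rate = 17301 / (17301 + 1701) * 100
hit rate = 17301 / 19002 * 100
hit rate = 91.05%

91.05%


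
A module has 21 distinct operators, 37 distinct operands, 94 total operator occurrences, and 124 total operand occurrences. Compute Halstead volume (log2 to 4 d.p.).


Formula: V = N * log2(η), where N = N1 + N2 and η = η1 + η2
η = 21 + 37 = 58
N = 94 + 124 = 218
log2(58) ≈ 5.8580
V = 218 * 5.8580 = 1277.04

1277.04


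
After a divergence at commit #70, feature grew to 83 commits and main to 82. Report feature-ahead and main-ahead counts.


Common ancestor: commit #70
feature commits after divergence: 83 - 70 = 13
main commits after divergence: 82 - 70 = 12
feature is 13 commits ahead of main
main is 12 commits ahead of feature

feature ahead: 13, main ahead: 12


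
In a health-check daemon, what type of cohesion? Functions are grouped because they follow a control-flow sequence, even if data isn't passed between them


Reasoning: Grouped by order of execution within a routine, not by data flow
Type: Procedural cohesion

Procedural cohesion


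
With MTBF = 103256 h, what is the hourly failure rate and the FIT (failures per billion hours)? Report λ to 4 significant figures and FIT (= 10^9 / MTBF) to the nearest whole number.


Formula: λ = 1 / MTBF; FIT = λ × 1e9 = 1e9 / MTBF
λ = 1 / 103256 ≈ 9.685e-06 failures/hour
FIT = 1e9 / 103256 ≈ 9685 failures per 1e9 hours (nearest whole number)

λ = 9.685e-06 /h, FIT = 9685


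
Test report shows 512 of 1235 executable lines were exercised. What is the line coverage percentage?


Coverage = covered / total * 100
Coverage = 512 / 1235 * 100
Coverage = 41.46%

41.46%


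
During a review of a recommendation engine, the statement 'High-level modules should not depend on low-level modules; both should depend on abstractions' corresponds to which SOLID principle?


This describes the Dependency Inversion Principle (DIP)

Dependency Inversion Principle (DIP)


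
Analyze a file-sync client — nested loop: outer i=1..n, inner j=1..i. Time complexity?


Reasoning: triangle: n(n+1)/2 ~ n^2/2
Complexity: O(n^2)

O(n^2)


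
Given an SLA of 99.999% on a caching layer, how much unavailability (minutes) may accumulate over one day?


Formula: allowed downtime = period * (100 - SLA) / 100
Period (day) = 1440 minutes
Unavailability fraction = (100 - 99.999) / 100
Allowed downtime = 1440 * (100 - 99.999) / 100
Allowed downtime = 0.0144 minutes

0.0144 minutes


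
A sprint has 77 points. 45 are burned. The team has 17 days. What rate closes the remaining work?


Formula: Required rate = Remaining points / Days left
Remaining = 77 - 45 = 32 points
Required rate = 32 / 17 = 1.88 points/day

1.88 points/day


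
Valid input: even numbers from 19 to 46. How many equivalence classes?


Constraint: even integers in [19, 46]
Class 1: x < 19 — out-of-range invalid
Class 2: x in [19,46] but odd — wrong type invalid
Class 3: x in [19,46] and even — valid
Class 4: x > 46 — out-of-range invalid
Total equivalence classes: 4

4 equivalence classes


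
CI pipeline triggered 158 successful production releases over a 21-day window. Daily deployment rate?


Formula: deployments per day = releases / days
= 158 / 21
= 7.524 deploys/day
(equivalently, 52.67 deploys/week)

7.524 deploys/day


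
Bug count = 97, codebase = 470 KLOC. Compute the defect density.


Defect density = defects / KLOC
Defect density = 97 / 470
Defect density = 0.206 defects/KLOC

0.206 defects/KLOC


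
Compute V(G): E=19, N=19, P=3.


Formula: V(G) = E - N + 2P
V(G) = 19 - 19 + 2*3
V(G) = 0 + 6
V(G) = 6

6


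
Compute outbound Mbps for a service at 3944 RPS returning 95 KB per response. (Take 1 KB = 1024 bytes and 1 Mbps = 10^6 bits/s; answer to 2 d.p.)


Formula: Mbps = payload_bytes * RPS * 8 / 1e6
Payload per request = 95 KB = 95 * 1024 = 97280 bytes
Total bytes/sec = 97280 * 3944 = 383672320
Total bits/sec = 383672320 * 8 = 3069378560
Mbps = 3069378560 / 1e6 = 3069.38

3069.38 Mbps


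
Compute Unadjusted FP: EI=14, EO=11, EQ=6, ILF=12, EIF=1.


UFP = EI*4 + EO*5 + EQ*4 + ILF*10 + EIF*7
UFP = 14*4 + 11*5 + 6*4 + 12*10 + 1*7
UFP = 56 + 55 + 24 + 120 + 7
UFP = 262

262


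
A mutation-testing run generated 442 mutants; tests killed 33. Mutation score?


Mutation score = killed / total * 100
Mutation score = 33 / 442 * 100
Mutation score = 7.47%

7.47%


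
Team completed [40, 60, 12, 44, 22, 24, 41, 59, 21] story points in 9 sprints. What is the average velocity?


Formula: Avg velocity = Total points / Number of sprints
Points: [40, 60, 12, 44, 22, 24, 41, 59, 21]
Sum = 40 + 60 + 12 + 44 + 22 + 24 + 41 + 59 + 21 = 323
Avg velocity = 323 / 9 = 35.89 points/sprint

35.89 points/sprint


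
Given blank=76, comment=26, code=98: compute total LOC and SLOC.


Total LOC = blank + comment + code
Total LOC = 76 + 26 + 98 = 200
SLOC (source only) = code = 98

Total LOC: 200, SLOC: 98


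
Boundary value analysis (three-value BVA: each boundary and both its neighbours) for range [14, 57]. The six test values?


Range: [14, 57]
Boundaries: just below min, min, min+1, max-1, max, just above max
Values: [13, 14, 15, 56, 57, 58]

[13, 14, 15, 56, 57, 58]


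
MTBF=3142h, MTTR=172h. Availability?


Availability = MTBF / (MTBF + MTTR)
Availability = 3142 / (3142 + 172)
Availability = 3142 / 3314
Availability = 94.8099%

94.8099%


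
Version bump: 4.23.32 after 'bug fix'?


Current: 4.23.32
Change category: 'bug fix' → patch bump
SemVer rule: patch bump → increment PATCH (MAJOR and MINOR unchanged)
New: 4.23.33

4.23.33


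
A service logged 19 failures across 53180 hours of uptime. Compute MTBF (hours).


Formula: MTBF = Total operating time / Number of failures
MTBF = 53180 / 19
MTBF = 2798.95 hours

2798.95 hours


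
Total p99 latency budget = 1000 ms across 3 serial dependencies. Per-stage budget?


Formula: per_stage = total_budget / stages
per_stage = 1000 / 3
per_stage = 333.33 ms

333.33 ms


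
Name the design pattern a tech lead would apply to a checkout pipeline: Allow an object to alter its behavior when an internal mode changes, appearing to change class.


This matches the State pattern

State


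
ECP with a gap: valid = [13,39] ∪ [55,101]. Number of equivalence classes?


Valid ranges: [13,39] and [55,101]
Class 1: x < 13 — invalid
Class 2: 13 ≤ x ≤ 39 — valid
Class 3: 39 < x < 55 — invalid (gap between ranges)
Class 4: 55 ≤ x ≤ 101 — valid
Class 5: x > 101 — invalid
Total equivalence classes: 5

5 equivalence classes


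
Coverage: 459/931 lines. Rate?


Coverage = covered / total * 100
Coverage = 459 / 931 * 100
Coverage = 49.3%

49.3%


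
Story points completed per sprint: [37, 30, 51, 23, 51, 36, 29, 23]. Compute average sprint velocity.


Formula: Avg velocity = Total points / Number of sprints
Points: [37, 30, 51, 23, 51, 36, 29, 23]
Sum = 37 + 30 + 51 + 23 + 51 + 36 + 29 + 23 = 280
Avg velocity = 280 / 8 = 35.0 points/sprint

35.0 points/sprint


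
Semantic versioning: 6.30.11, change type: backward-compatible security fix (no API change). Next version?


Current: 6.30.11
Change category: 'backward-compatible security fix (no API change)' → patch bump
SemVer rule: patch bump → increment PATCH (MAJOR and MINOR unchanged)
New: 6.30.12

6.30.12


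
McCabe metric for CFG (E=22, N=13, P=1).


Formula: V(G) = E - N + 2P
V(G) = 22 - 13 + 2*1
V(G) = 9 + 2
V(G) = 11

11


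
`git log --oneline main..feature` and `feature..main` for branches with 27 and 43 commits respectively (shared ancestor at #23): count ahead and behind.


Common ancestor: commit #23
feature commits after divergence: 27 - 23 = 4
main commits after divergence: 43 - 23 = 20
feature is 4 commits ahead of main
main is 20 commits ahead of feature

feature ahead: 4, main ahead: 20


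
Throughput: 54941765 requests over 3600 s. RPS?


Formula: throughput = requests / seconds
throughput = 54941765 / 3600
throughput = 15261.6 requests/second

15261.6 requests/second


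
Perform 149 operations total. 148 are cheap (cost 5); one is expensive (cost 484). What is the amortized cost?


Formula: Amortized cost = Total cost / Operations
Total cost = (148 * 5) + (1 * 484)
Total cost = 740 + 484 = 1224
Amortized = 1224 / 149 = 8.2148

8.2148


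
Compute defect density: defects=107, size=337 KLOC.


Defect density = defects / KLOC
Defect density = 107 / 337
Defect density = 0.318 defects/KLOC

0.318 defects/KLOC


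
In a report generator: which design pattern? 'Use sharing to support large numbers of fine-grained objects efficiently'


This matches the Flyweight pattern

Flyweight


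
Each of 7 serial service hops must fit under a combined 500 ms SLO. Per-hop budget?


Formula: per_stage = total_budget / stages
per_stage = 500 / 7
per_stage = 71.43 ms

71.43 ms


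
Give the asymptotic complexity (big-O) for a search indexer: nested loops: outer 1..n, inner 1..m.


Reasoning: product of independent bounds
Complexity: O(n*m)

O(n*m)


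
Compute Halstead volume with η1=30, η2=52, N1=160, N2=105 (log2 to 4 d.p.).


Formula: V = N * log2(η), where N = N1 + N2 and η = η1 + η2
η = 30 + 52 = 82
N = 160 + 105 = 265
log2(82) ≈ 6.3576
V = 265 * 6.3576 = 1684.76

1684.76


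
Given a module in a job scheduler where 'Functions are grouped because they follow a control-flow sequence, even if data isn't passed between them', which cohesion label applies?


Reasoning: Grouped by order of execution within a routine, not by data flow
Type: Procedural cohesion

Procedural cohesion


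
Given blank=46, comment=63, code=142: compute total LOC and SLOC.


Total LOC = blank + comment + code
Total LOC = 46 + 63 + 142 = 251
SLOC (source only) = code = 142

Total LOC: 251, SLOC: 142


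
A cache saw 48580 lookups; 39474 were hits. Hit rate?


Formula: hit rate = hits / (hits + misses) * 100
hit rate = 39474 / (39474 + 9106) * 100
hit rate = 39474 / 48580 * 100
hit rate = 81.26%

81.26%


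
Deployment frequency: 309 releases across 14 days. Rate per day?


Formula: deployments per day = releases / days
= 309 / 14
= 22.071 deploys/day
(equivalently, 154.5 deploys/week)

22.071 deploys/day


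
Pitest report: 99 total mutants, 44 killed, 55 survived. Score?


Mutation score = killed / total * 100
Mutation score = 44 / 99 * 100
Mutation score = 44.44%

44.44%


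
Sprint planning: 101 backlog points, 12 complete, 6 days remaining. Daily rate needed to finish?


Formula: Required rate = Remaining points / Days left
Remaining = 101 - 12 = 89 points
Required rate = 89 / 6 = 14.83 points/day

14.83 points/day


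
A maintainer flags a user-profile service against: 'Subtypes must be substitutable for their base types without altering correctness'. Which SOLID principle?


This describes the Liskov Substitution Principle (LSP)

Liskov Substitution Principle (LSP)


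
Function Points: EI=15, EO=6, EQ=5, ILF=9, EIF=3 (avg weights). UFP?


UFP = EI*4 + EO*5 + EQ*4 + ILF*10 + EIF*7
UFP = 15*4 + 6*5 + 5*4 + 9*10 + 3*7
UFP = 60 + 30 + 20 + 90 + 21
UFP = 221

221


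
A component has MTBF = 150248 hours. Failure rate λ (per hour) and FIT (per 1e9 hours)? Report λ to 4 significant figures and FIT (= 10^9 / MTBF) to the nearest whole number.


Formula: λ = 1 / MTBF; FIT = λ × 1e9 = 1e9 / MTBF
λ = 1 / 150248 ≈ 6.656e-06 failures/hour
FIT = 1e9 / 150248 ≈ 6656 failures per 1e9 hours (nearest whole number)

λ = 6.656e-06 /h, FIT = 6656


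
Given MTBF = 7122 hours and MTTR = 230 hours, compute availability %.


Availability = MTBF / (MTBF + MTTR)
Availability = 7122 / (7122 + 230)
Availability = 7122 / 7352
Availability = 96.8716%

96.8716%


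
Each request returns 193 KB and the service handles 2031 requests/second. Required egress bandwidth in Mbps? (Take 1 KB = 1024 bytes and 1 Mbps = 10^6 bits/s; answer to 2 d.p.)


Formula: Mbps = payload_bytes * RPS * 8 / 1e6
Payload per request = 193 KB = 193 * 1024 = 197632 bytes
Total bytes/sec = 197632 * 2031 = 401390592
Total bits/sec = 401390592 * 8 = 3211124736
Mbps = 3211124736 / 1e6 = 3211.12

3211.12 Mbps


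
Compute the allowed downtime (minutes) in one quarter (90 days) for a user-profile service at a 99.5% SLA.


Formula: allowed downtime = period * (100 - SLA) / 100
Period (quarter (90 days)) = 129600 minutes
Unavailability fraction = (100 - 99.5) / 100
Allowed downtime = 129600 * (100 - 99.5) / 100
Allowed downtime = 648.0 minutes

648.0 minutes


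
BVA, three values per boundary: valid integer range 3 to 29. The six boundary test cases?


Range: [3, 29]
Boundaries: just below min, min, min+1, max-1, max, just above max
Values: [2, 3, 4, 28, 29, 30]

[2, 3, 4, 28, 29, 30]


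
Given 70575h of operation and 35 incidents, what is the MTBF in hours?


Formula: MTBF = Total operating time / Number of failures
MTBF = 70575 / 35
MTBF = 2016.43 hours

2016.43 hours


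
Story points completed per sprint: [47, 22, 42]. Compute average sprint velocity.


Formula: Avg velocity = Total points / Number of sprints
Points: [47, 22, 42]
Sum = 47 + 22 + 42 = 111
Avg velocity = 111 / 3 = 37.0 points/sprint

37.0 points/sprint


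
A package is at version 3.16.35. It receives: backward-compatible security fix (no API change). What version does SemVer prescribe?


Current: 3.16.35
Change category: 'backward-compatible security fix (no API change)' → patch bump
SemVer rule: patch bump → increment PATCH (MAJOR and MINOR unchanged)
New: 3.16.36

3.16.36


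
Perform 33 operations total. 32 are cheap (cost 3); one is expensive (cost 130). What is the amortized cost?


Formula: Amortized cost = Total cost / Operations
Total cost = (32 * 3) + (1 * 130)
Total cost = 96 + 130 = 226
Amortized = 226 / 33 = 6.8485

6.8485


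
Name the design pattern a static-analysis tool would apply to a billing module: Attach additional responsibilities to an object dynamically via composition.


This matches the Decorator pattern

Decorator


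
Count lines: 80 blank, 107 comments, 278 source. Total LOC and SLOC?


Total LOC = blank + comment + code
Total LOC = 80 + 107 + 278 = 465
SLOC (source only) = code = 278

Total LOC: 465, SLOC: 278


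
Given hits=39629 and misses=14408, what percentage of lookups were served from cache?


Formula: hit rate = hits / (hits + misses) * 100
hit rate = 39629 / (39629 + 14408) * 100
hit rate = 39629 / 54037 * 100
hit rate = 73.34%

73.34%


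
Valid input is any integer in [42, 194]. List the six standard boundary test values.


Range: [42, 194]
Boundaries: just below min, min, min+1, max-1, max, just above max
Values: [41, 42, 43, 193, 194, 195]

[41, 42, 43, 193, 194, 195]


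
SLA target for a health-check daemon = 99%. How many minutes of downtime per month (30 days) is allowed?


Formula: allowed downtime = period * (100 - SLA) / 100
Period (month (30 days)) = 43200 minutes
Unavailability fraction = (100 - 99.0) / 100
Allowed downtime = 43200 * (100 - 99.0) / 100
Allowed downtime = 432.0 minutes

432.0 minutes


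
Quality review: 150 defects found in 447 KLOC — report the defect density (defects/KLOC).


Defect density = defects / KLOC
Defect density = 150 / 447
Defect density = 0.336 defects/KLOC

0.336 defects/KLOC


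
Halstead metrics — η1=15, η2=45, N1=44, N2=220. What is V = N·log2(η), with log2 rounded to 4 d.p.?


Formula: V = N * log2(η), where N = N1 + N2 and η = η1 + η2
η = 15 + 45 = 60
N = 44 + 220 = 264
log2(60) ≈ 5.9069
V = 264 * 5.9069 = 1559.42

1559.42


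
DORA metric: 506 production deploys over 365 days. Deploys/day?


Formula: deployments per day = releases / days
= 506 / 365
= 1.386 deploys/day
(equivalently, 9.7 deploys/week)

1.386 deploys/day


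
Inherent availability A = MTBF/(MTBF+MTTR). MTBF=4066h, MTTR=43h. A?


Availability = MTBF / (MTBF + MTTR)
Availability = 4066 / (4066 + 43)
Availability = 4066 / 4109
Availability = 98.9535%

98.9535%


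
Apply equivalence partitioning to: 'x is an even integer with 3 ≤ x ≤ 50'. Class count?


Constraint: even integers in [3, 50]
Class 1: x < 3 — out-of-range invalid
Class 2: x in [3,50] but odd — wrong type invalid
Class 3: x in [3,50] and even — valid
Class 4: x > 50 — out-of-range invalid
Total equivalence classes: 4

4 equivalence classes


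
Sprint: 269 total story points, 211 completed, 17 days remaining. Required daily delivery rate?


Formula: Required rate = Remaining points / Days left
Remaining = 269 - 211 = 58 points
Required rate = 58 / 17 = 3.41 points/day

3.41 points/day


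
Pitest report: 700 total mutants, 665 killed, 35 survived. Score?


Mutation score = killed / total * 100
Mutation score = 665 / 700 * 100
Mutation score = 95.0%

95.0%


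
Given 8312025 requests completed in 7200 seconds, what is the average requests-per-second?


Formula: throughput = requests / seconds
throughput = 8312025 / 7200
throughput = 1154.45 requests/second

1154.45 requests/second


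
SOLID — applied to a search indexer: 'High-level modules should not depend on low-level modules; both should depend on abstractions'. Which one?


This describes the Dependency Inversion Principle (DIP)

Dependency Inversion Principle (DIP)


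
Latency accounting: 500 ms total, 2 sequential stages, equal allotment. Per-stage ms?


Formula: per_stage = total_budget / stages
per_stage = 500 / 2
per_stage = 250.0 ms

250.0 ms


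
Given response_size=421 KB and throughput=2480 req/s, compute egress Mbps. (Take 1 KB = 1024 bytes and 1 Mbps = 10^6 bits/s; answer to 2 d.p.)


Formula: Mbps = payload_bytes * RPS * 8 / 1e6
Payload per request = 421 KB = 421 * 1024 = 431104 bytes
Total bytes/sec = 431104 * 2480 = 1069137920
Total bits/sec = 1069137920 * 8 = 8553103360
Mbps = 8553103360 / 1e6 = 8553.1

8553.1 Mbps


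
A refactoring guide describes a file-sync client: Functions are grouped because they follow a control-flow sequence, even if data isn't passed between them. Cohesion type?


Reasoning: Grouped by order of execution within a routine, not by data flow
Type: Procedural cohesion

Procedural cohesion


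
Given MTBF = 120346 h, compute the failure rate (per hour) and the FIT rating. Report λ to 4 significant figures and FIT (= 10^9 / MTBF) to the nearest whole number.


Formula: λ = 1 / MTBF; FIT = λ × 1e9 = 1e9 / MTBF
λ = 1 / 120346 ≈ 8.309e-06 failures/hour
FIT = 1e9 / 120346 ≈ 8309 failures per 1e9 hours (nearest whole number)

λ = 8.309e-06 /h, FIT = 8309


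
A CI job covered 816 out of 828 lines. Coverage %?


Coverage = covered / total * 100
Coverage = 816 / 828 * 100
Coverage = 98.55%

98.55%


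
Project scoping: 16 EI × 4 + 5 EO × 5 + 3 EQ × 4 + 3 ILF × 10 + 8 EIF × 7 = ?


UFP = EI*4 + EO*5 + EQ*4 + ILF*10 + EIF*7
UFP = 16*4 + 5*5 + 3*4 + 3*10 + 8*7
UFP = 64 + 25 + 12 + 30 + 56
UFP = 187

187


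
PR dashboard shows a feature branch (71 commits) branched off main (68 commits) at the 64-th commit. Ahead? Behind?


Common ancestor: commit #64
feature commits after divergence: 71 - 64 = 7
main commits after divergence: 68 - 64 = 4
feature is 7 commits ahead of main
main is 4 commits ahead of feature

feature ahead: 7, main ahead: 4


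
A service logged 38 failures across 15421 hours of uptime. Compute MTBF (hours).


Formula: MTBF = Total operating time / Number of failures
MTBF = 15421 / 38
MTBF = 405.82 hours

405.82 hours


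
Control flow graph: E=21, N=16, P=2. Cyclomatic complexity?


Formula: V(G) = E - N + 2P
V(G) = 21 - 16 + 2*2
V(G) = 5 + 4
V(G) = 9

9


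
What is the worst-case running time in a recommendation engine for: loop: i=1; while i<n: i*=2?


Reasoning: i doubles each step so iterations are log2(n)
Complexity: O(log n)

O(log n)


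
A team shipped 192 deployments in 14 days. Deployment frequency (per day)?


Formula: deployments per day = releases / days
= 192 / 14
= 13.714 deploys/day
(equivalently, 96.0 deploys/week)

13.714 deploys/day


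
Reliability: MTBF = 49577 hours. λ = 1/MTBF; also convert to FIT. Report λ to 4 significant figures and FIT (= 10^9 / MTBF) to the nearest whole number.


Formula: λ = 1 / MTBF; FIT = λ × 1e9 = 1e9 / MTBF
λ = 1 / 49577 ≈ 2.017e-05 failures/hour
FIT = 1e9 / 49577 ≈ 20171 failures per 1e9 hours (nearest whole number)

λ = 2.017e-05 /h, FIT = 20171


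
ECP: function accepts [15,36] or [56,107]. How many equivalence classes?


Valid ranges: [15,36] and [56,107]
Class 1: x < 15 — invalid
Class 2: 15 ≤ x ≤ 36 — valid
Class 3: 36 < x < 56 — invalid (gap between ranges)
Class 4: 56 ≤ x ≤ 107 — valid
Class 5: x > 107 — invalid
Total equivalence classes: 5

5 equivalence classes


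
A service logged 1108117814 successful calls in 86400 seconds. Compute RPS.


Formula: throughput = requests / seconds
throughput = 1108117814 / 86400
throughput = 12825.44 requests/second

12825.44 requests/second


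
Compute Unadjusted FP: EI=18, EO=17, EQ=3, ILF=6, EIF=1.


UFP = EI*4 + EO*5 + EQ*4 + ILF*10 + EIF*7
UFP = 18*4 + 17*5 + 3*4 + 6*10 + 1*7
UFP = 72 + 85 + 12 + 60 + 7
UFP = 236

236


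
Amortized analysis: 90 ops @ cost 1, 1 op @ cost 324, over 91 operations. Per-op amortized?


Formula: Amortized cost = Total cost / Operations
Total cost = (90 * 1) + (1 * 324)
Total cost = 90 + 324 = 414
Amortized = 414 / 91 = 4.5495

4.5495


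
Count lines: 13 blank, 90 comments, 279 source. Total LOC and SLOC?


Total LOC = blank + comment + code
Total LOC = 13 + 90 + 279 = 382
SLOC (source only) = code = 279

Total LOC: 382, SLOC: 279


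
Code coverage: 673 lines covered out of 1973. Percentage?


Coverage = covered / total * 100
Coverage = 673 / 1973 * 100
Coverage = 34.11%

34.11%


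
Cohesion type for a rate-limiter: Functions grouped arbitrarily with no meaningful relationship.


Reasoning: Worst: random grouping
Type: Coincidental cohesion

Coincidental cohesion


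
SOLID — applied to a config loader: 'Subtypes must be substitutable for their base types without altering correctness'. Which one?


This describes the Liskov Substitution Principle (LSP)

Liskov Substitution Principle (LSP)


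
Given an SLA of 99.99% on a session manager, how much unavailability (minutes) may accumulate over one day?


Formula: allowed downtime = period * (100 - SLA) / 100
Period (day) = 1440 minutes
Unavailability fraction = (100 - 99.99) / 100
Allowed downtime = 1440 * (100 - 99.99) / 100
Allowed downtime = 0.144 minutes

0.144 minutes


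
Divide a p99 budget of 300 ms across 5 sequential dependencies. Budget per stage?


Formula: per_stage = total_budget / stages
per_stage = 300 / 5
per_stage = 60.0 ms

60.0 ms


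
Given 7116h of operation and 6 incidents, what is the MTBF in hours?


Formula: MTBF = Total operating time / Number of failures
MTBF = 7116 / 6
MTBF = 1186.0 hours

1186.0 hours


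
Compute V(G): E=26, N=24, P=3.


Formula: V(G) = E - N + 2P
V(G) = 26 - 24 + 2*3
V(G) = 2 + 6
V(G) = 8

8


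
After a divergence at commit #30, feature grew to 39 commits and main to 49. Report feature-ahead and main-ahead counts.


Common ancestor: commit #30
feature commits after divergence: 39 - 30 = 9
main commits after divergence: 49 - 30 = 19
feature is 9 commits ahead of main
main is 19 commits ahead of feature

feature ahead: 9, main ahead: 19


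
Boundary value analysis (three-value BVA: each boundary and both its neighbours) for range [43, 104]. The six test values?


Range: [43, 104]
Boundaries: just below min, min, min+1, max-1, max, just above max
Values: [42, 43, 44, 103, 104, 105]

[42, 43, 44, 103, 104, 105]


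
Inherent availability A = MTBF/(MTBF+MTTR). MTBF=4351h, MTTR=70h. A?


Availability = MTBF / (MTBF + MTTR)
Availability = 4351 / (4351 + 70)
Availability = 4351 / 4421
Availability = 98.4166%

98.4166%


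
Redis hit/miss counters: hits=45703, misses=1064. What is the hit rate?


Formula: hit rate = hits / (hits + misses) * 100
hit rate = 45703 / (45703 + 1064) * 100
hit rate = 45703 / 46767 * 100
hit rate = 97.72%

97.72%


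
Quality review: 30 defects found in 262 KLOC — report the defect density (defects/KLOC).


Defect density = defects / KLOC
Defect density = 30 / 262
Defect density = 0.115 defects/KLOC

0.115 defects/KLOC


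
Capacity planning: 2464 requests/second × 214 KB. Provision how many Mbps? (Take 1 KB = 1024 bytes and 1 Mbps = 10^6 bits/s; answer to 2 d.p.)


Formula: Mbps = payload_bytes * RPS * 8 / 1e6
Payload per request = 214 KB = 214 * 1024 = 219136 bytes
Total bytes/sec = 219136 * 2464 = 539951104
Total bits/sec = 539951104 * 8 = 4319608832
Mbps = 4319608832 / 1e6 = 4319.61

4319.61 Mbps


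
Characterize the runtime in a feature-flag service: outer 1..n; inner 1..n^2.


Reasoning: n times n^2
Complexity: O(n^3)

O(n^3)


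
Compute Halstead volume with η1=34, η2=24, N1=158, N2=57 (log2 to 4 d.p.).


Formula: V = N * log2(η), where N = N1 + N2 and η = η1 + η2
η = 34 + 24 = 58
N = 158 + 57 = 215
log2(58) ≈ 5.8580
V = 215 * 5.8580 = 1259.47

1259.47


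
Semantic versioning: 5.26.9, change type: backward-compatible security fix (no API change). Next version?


Current: 5.26.9
Change category: 'backward-compatible security fix (no API change)' → patch bump
SemVer rule: patch bump → increment PATCH (MAJOR and MINOR unchanged)
New: 5.26.10

5.26.10
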